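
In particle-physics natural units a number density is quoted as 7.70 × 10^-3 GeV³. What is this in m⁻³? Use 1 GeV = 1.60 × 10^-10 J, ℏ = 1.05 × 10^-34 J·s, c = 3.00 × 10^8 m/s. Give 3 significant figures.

1.01 × 10^45 m⁻³

Number density is [L]⁻³ = [E]³/(ℏc)³.
1 GeV³ → 1/(ℏc)³ × (1 GeV in J)³ = 1.31 × 10^47 m⁻³.
Result: 7.70 × 10^-3 × 1.31 × 10^47 = 1.01 × 10^45 m⁻³.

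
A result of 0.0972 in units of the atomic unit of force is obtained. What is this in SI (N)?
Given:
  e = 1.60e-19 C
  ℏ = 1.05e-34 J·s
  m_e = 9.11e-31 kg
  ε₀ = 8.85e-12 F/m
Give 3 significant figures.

One atomic unit of force: F_au = E_h/a₀ = m_e²e⁶/((4πε₀)³ℏ⁴) = 8.33e-8 N.
0.0972 × 8.33e-8 N = 8.09e-9 N

8.09e-9 N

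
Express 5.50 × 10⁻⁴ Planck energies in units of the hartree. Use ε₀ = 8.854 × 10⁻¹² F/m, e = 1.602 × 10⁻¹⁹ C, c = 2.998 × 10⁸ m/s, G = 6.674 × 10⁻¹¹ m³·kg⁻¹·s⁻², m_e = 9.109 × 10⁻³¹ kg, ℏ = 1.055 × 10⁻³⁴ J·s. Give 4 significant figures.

2.471 × 10²³

Planck energy: E_P = √(ℏc⁵/G) = 1.957 × 10⁹ J
hartree: E_h = m_e e⁴/(4πε₀ℏ)² = 4.354 × 10⁻¹⁸ J
5.50 × 10⁻⁴ × 1.957 × 10⁹ / 4.354 × 10⁻¹⁸ = 2.471 × 10²³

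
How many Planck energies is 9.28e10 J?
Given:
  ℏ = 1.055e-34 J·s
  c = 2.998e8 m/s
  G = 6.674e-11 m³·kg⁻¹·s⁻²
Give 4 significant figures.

47.43

Planck energy: E_P = √(ℏc⁵/G) = 1.957e9 J.
9.28e10 / 1.957e9 = 47.43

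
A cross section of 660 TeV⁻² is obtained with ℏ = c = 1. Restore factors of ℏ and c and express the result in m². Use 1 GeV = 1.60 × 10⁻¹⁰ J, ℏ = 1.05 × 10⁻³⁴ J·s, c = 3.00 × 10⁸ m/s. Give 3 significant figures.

2.56 × 10⁻³⁵ m²

Area is [L]² = [E]⁻²·(ℏc)²; restore (ℏc)².
1 GeV⁻² → (ℏc)² × (1 GeV in J)⁻² = 3.88 × 10⁻³² m².
Convert the energy scale: 660 TeV⁻² = 6.60 × 10⁻⁴ GeV⁻².
Result: 6.60 × 10⁻⁴ × 3.88 × 10⁻³² = 2.56 × 10⁻³⁵ m².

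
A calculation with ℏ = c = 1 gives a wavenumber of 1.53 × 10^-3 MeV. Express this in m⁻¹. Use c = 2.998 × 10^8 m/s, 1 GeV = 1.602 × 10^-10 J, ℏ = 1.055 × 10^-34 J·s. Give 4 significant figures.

Inverse length is [E]/(ℏc).
1 GeV → 1/(ℏc) × (1 GeV in J) = 5.065 × 10^15 m⁻¹.
Convert the energy scale: 1.53 × 10^-3 MeV = 1.53 × 10^-6 GeV.
Result: 1.53 × 10^-6 × 5.065 × 10^15 = 7.749 × 10^9 m⁻¹.

7.749 × 10^9 m⁻¹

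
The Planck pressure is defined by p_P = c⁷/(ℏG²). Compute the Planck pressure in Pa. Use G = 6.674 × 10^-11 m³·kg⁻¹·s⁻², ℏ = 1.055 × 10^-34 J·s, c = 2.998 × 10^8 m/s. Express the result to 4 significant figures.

p_P = c⁷/(ℏG²)
  = 2.177 × 10^59 / 4.699 × 10^-55
  = 4.632 × 10^113 Pa

4.632 × 10^113 Pa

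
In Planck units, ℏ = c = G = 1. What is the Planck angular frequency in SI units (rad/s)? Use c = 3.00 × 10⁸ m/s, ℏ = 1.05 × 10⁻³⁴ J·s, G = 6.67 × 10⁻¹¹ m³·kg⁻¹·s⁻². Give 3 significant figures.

The unique combination of the constants set to 1 with dimensions of angular frequency is ω_P = √(c⁵/(ℏG)).
  = √(3.47 × 10⁸⁶)
  = 1.86 × 10⁴³ rad/s

1.86 × 10⁴³ rad/s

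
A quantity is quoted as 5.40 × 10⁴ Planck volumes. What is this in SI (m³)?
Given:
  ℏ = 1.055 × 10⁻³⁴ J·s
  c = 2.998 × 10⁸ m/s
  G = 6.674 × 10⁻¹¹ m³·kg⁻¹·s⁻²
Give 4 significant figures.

One Planck volume: V_P = (ℏG/c³)^(3/2) = 4.224 × 10⁻¹⁰⁵ m³.
5.40 × 10⁴ × 4.224 × 10⁻¹⁰⁵ m³ = 2.281 × 10⁻¹⁰⁰ m³

2.281 × 10⁻¹⁰⁰ m³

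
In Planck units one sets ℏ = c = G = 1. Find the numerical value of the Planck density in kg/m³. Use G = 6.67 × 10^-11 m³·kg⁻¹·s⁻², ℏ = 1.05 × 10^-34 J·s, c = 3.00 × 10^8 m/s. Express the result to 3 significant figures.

5.20 × 10^96 kg/m³

ρ_P = c⁵/(ℏG²)
  = 2.43 × 10^42 / 4.67 × 10^-55
  = 5.20 × 10^96 kg/m³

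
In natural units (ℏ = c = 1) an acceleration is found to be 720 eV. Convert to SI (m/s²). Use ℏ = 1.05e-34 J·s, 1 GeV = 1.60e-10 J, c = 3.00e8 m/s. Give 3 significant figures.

Acceleration is [L]/[T]² = c·[E]/ℏ.
1 GeV → c/ℏ × (1 GeV in J) = 4.57e32 m/s².
Convert the energy scale: 720 eV = 7.20e-7 GeV.
Result: 7.20e-7 × 4.57e32 = 3.29e26 m/s².

3.29e26 m/s²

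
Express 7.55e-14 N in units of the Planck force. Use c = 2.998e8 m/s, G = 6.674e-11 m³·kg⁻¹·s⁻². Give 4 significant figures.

6.237e-58

Planck force: F_P = c⁴/G = 1.210e44 N.
7.55e-14 / 1.210e44 = 6.237e-58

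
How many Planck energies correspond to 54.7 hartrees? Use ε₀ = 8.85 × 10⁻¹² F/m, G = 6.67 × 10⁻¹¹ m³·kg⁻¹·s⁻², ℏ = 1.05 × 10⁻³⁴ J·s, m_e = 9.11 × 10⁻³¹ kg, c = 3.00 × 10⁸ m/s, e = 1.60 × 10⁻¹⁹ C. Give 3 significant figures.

1.22 × 10⁻²⁵

hartree: E_h = m_e e⁴/(4πε₀ℏ)² = 4.38 × 10⁻¹⁸ J
Planck energy: E_P = √(ℏc⁵/G) = 1.96 × 10⁹ J
54.7 × 4.38 × 10⁻¹⁸ / 1.96 × 10⁹ = 1.22 × 10⁻²⁵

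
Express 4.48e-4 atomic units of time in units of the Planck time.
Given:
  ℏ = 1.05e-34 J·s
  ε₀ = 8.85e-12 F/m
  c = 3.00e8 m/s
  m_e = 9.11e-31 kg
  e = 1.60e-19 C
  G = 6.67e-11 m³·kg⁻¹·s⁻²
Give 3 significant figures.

2.00e23

atomic unit of time: τ_au = (4πε₀)²ℏ³/(m_e e⁴) = 2.40e-17 s
Planck time: t_P = √(ℏG/c⁵) = 5.37e-44 s
4.48e-4 × 2.40e-17 / 5.37e-44 = 2.00e23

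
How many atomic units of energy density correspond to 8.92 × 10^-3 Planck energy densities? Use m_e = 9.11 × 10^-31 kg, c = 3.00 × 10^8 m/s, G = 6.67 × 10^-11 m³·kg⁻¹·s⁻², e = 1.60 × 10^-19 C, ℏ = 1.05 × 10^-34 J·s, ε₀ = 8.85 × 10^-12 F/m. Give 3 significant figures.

Planck energy density: u_P = c⁷/(ℏG²) = 4.68 × 10^113 J/m³
atomic unit of energy density: u_au = E_h/a₀³ = m_e⁴e¹⁰/((4πε₀)⁵ℏ⁸) = 3.01 × 10^13 J/m³
8.92 × 10^-3 × 4.68 × 10^113 / 3.01 × 10^13 = 1.39 × 10^98

1.39 × 10^98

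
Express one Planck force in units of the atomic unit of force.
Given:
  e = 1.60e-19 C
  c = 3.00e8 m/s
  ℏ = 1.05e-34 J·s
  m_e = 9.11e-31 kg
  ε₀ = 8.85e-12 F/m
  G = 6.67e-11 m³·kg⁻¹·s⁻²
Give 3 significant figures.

Planck force: F_P = c⁴/G = 1.21e44 N
atomic unit of force: F_au = E_h/a₀ = m_e²e⁶/((4πε₀)³ℏ⁴) = 8.33e-8 N
ratio = 1.21e44 / 8.33e-8 = 1.46e51

1.46e51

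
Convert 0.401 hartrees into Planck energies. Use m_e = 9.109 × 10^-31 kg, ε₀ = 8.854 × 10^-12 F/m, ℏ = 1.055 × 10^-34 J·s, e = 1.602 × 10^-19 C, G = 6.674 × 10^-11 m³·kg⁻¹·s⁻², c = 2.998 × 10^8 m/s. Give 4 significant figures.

8.924 × 10^-28

hartree: E_h = m_e e⁴/(4πε₀ℏ)² = 4.354 × 10^-18 J
Planck energy: E_P = √(ℏc⁵/G) = 1.957 × 10^9 J
0.401 × 4.354 × 10^-18 / 1.957 × 10^9 = 8.924 × 10^-28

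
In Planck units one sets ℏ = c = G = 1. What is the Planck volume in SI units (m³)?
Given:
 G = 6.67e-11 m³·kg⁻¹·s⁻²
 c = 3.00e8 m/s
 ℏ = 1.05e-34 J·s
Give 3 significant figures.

4.18e-105 m³

V_P = (ℏG/c³)^(3/2)
  = √(1.75e-209)
  = 4.18e-105 m³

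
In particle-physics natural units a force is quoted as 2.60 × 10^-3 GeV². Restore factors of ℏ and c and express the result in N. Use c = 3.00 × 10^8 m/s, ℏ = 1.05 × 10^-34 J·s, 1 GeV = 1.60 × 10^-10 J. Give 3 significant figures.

2.11 × 10^3 N

Force is [E]/[L] = [E]²/(ℏc); restore (ℏc)⁻¹.
1 GeV² → 1/(ℏc) × (1 GeV in J)² = 8.13 × 10^5 N.
Result: 2.60 × 10^-3 × 8.13 × 10^5 = 2.11 × 10^3 N.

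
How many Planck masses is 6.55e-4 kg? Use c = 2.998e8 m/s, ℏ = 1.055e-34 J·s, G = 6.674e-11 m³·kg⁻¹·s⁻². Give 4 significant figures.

3.009e4

Planck mass: m_P = √(ℏc/G) = 2.177e-8 kg.
6.55e-4 / 2.177e-8 = 3.009e4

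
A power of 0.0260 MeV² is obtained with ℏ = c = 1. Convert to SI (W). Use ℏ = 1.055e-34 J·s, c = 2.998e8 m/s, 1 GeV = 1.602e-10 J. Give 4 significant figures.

6.325e6 W

Power is [E]/[T] = [E]²/ℏ.
1 GeV² → 1/ℏ × (1 GeV in J)² = 2.433e14 W.
Convert the energy scale: 0.0260 MeV² = 2.60e-8 GeV².
Result: 2.60e-8 × 2.433e14 = 6.325e6 W.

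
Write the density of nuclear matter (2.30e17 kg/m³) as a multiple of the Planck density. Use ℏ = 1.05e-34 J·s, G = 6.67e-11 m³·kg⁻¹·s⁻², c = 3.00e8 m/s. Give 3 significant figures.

4.42e-80

Planck density: ρ_P = c⁵/(ℏG²) = 5.20e96 kg/m³.
2.30e17 / 5.20e96 = 4.42e-80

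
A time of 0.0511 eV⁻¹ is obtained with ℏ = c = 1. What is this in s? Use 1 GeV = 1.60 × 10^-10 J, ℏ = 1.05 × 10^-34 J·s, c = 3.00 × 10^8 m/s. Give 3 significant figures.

3.35 × 10^-17 s

A time is [E]⁻¹ in ℏ=c=1; restore one factor of ℏ.
1 GeV⁻¹ → ℏ × (1 GeV in J)⁻¹ = 6.56 × 10^-25 s.
Convert the energy scale: 0.0511 eV⁻¹ = 5.11 × 10^7 GeV⁻¹.
Result: 5.11 × 10^7 × 6.56 × 10^-25 = 3.35 × 10^-17 s.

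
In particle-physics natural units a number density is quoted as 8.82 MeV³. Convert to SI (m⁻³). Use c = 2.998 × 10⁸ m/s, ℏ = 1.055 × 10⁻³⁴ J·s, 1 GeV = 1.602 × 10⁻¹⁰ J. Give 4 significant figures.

Number density is [L]⁻³ = [E]³/(ℏc)³.
1 GeV³ → 1/(ℏc)³ × (1 GeV in J)³ = 1.299 × 10⁴⁷ m⁻³.
Convert the energy scale: 8.82 MeV³ = 8.82 × 10⁻⁹ GeV³.
Result: 8.82 × 10⁻⁹ × 1.299 × 10⁴⁷ = 1.146 × 10³⁹ m⁻³.

1.146 × 10³⁹ m⁻³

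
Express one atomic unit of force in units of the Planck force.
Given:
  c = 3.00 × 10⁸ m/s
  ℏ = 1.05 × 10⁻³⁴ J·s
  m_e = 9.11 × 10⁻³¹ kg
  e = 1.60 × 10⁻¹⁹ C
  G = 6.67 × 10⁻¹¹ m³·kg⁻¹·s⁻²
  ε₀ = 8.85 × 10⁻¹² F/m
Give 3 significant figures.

6.86 × 10⁻⁵²

atomic unit of force: F_au = E_h/a₀ = m_e²e⁶/((4πε₀)³ℏ⁴) = 8.33 × 10⁻⁸ N
Planck force: F_P = c⁴/G = 1.21 × 10⁴⁴ N
ratio = 8.33 × 10⁻⁸ / 1.21 × 10⁴⁴ = 6.86 × 10⁻⁵²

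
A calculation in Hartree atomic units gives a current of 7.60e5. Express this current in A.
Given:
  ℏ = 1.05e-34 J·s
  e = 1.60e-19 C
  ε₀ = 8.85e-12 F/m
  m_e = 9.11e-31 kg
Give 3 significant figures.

5.07e3 A

One atomic unit of electric current: I_au = e E_h/ℏ = m_e e⁵/((4πε₀)²ℏ³) = 6.67e-3 A.
7.60e5 × 6.67e-3 A = 5.07e3 A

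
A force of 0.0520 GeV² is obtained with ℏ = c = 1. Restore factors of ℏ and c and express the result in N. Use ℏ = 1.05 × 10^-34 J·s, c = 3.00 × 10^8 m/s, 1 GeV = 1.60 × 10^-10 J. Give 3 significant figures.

4.23 × 10^4 N

Force is [E]/[L] = [E]²/(ℏc); restore (ℏc)⁻¹.
1 GeV² → 1/(ℏc) × (1 GeV in J)² = 8.13 × 10^5 N.
Result: 0.0520 × 8.13 × 10^5 = 4.23 × 10^4 N.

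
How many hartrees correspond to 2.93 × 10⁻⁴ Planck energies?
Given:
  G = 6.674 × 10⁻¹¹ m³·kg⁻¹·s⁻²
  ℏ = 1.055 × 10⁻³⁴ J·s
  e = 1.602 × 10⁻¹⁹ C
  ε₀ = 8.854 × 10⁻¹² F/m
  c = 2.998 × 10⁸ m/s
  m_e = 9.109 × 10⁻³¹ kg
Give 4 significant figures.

1.317 × 10²³

Planck energy: E_P = √(ℏc⁵/G) = 1.957 × 10⁹ J
hartree: E_h = m_e e⁴/(4πε₀ℏ)² = 4.354 × 10⁻¹⁸ J
2.93 × 10⁻⁴ × 1.957 × 10⁹ / 4.354 × 10⁻¹⁸ = 1.317 × 10²³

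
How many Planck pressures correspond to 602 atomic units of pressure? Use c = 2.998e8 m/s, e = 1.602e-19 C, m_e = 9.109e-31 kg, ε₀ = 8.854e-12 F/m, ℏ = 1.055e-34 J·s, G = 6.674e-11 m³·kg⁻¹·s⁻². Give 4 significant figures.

3.807e-98

atomic unit of pressure: P_au = E_h/a₀³ = m_e⁴e¹⁰/((4πε₀)⁵ℏ⁸) = 2.929e13 Pa
Planck pressure: p_P = c⁷/(ℏG²) = 4.632e113 Pa
602 × 2.929e13 / 4.632e113 = 3.807e-98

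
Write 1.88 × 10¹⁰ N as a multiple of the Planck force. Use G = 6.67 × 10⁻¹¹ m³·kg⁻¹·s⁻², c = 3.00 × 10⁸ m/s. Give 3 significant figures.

Planck force: F_P = c⁴/G = 1.21 × 10⁴⁴ N.
1.88 × 10¹⁰ / 1.21 × 10⁴⁴ = 1.55 × 10⁻³⁴

1.55 × 10⁻³⁴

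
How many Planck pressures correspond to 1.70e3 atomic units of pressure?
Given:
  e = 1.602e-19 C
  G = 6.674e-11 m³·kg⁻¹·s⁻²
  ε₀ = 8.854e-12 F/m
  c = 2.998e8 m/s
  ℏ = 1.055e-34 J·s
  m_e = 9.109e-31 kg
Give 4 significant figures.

atomic unit of pressure: P_au = E_h/a₀³ = m_e⁴e¹⁰/((4πε₀)⁵ℏ⁸) = 2.929e13 Pa
Planck pressure: p_P = c⁷/(ℏG²) = 4.632e113 Pa
1.70e3 × 2.929e13 / 4.632e113 = 1.075e-97

1.075e-97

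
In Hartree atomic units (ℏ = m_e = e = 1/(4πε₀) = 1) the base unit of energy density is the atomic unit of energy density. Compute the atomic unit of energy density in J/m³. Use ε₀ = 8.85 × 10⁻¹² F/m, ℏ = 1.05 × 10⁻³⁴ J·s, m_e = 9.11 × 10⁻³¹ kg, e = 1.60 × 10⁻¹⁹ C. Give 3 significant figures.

u_au = E_h/a₀³ = m_e⁴e¹⁰/((4πε₀)⁵ℏ⁸)
E_h = 4.38 × 10⁻¹⁸ J
a₀ = 5.26 × 10⁻¹¹ m
E_h/a₀³ = 3.01 × 10¹³ J/m³

3.01 × 10¹³ J/m³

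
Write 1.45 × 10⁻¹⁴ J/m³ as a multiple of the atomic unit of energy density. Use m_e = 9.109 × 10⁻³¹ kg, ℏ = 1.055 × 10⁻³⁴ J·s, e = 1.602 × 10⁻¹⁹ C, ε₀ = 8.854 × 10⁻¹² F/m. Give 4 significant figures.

4.950 × 10⁻²⁸

atomic unit of energy density: u_au = E_h/a₀³ = m_e⁴e¹⁰/((4πε₀)⁵ℏ⁸) = 2.929 × 10¹³ J/m³.
1.45 × 10⁻¹⁴ / 2.929 × 10¹³ = 4.950 × 10⁻²⁸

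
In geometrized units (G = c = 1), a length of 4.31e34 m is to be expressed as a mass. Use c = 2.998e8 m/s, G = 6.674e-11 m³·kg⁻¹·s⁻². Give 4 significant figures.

5.804e61 kg

Length → mass via c²/G.
4.31e34 m × (c²/G) = 5.804e61 kg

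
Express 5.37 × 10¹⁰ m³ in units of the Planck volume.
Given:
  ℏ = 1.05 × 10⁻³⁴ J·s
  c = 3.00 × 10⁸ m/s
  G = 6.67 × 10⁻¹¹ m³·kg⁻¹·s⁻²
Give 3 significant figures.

Planck volume: V_P = (ℏG/c³)^(3/2) = 4.18 × 10⁻¹⁰⁵ m³.
5.37 × 10¹⁰ / 4.18 × 10⁻¹⁰⁵ = 1.29 × 10¹¹⁵

1.29 × 10¹¹⁵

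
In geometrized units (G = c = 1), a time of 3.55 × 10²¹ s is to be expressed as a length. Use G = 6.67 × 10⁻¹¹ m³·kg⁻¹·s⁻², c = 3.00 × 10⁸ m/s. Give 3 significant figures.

Time → length via c.
3.55 × 10²¹ s × (c) = 1.06 × 10³⁰ m

1.06 × 10³⁰ m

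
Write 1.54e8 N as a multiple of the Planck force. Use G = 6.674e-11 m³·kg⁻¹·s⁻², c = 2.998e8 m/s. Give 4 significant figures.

Planck force: F_P = c⁴/G = 1.210e44 N.
1.54e8 / 1.210e44 = 1.272e-36

1.272e-36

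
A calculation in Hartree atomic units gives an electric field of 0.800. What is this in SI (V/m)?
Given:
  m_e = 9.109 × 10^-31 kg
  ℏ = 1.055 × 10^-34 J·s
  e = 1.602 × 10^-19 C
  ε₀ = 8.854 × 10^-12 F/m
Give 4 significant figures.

One atomic unit of electric field: E_au = E_h/(e a₀) = m_e²e⁵/((4πε₀)³ℏ⁴) = 5.131 × 10^11 V/m.
0.800 × 5.131 × 10^11 V/m = 4.105 × 10^11 V/m

4.105 × 10^11 V/m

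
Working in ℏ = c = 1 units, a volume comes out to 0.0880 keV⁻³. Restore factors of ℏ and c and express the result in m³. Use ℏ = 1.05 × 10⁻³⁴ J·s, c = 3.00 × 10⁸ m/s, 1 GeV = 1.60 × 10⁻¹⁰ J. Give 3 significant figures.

6.72 × 10⁻³¹ m³

Volume is [L]³ = [E]⁻³·(ℏc)³.
1 GeV⁻³ → (ℏc)³ × (1 GeV in J)⁻³ = 7.63 × 10⁻⁴⁸ m³.
Convert the energy scale: 0.0880 keV⁻³ = 8.80 × 10¹⁶ GeV⁻³.
Result: 8.80 × 10¹⁶ × 7.63 × 10⁻⁴⁸ = 6.72 × 10⁻³¹ m³.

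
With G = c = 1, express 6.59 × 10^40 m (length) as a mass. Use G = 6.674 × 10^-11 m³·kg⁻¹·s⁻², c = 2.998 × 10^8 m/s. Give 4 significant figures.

Length → mass via c²/G.
6.59 × 10^40 m × (c²/G) = 8.875 × 10^67 kg

8.875 × 10^67 kg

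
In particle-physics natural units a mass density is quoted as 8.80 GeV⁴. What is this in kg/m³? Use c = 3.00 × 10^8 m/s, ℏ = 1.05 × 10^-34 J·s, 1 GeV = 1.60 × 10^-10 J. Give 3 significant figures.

2.05 × 10^21 kg/m³

Mass density is [E]/(c²[L]³) = [E]⁴/(ℏ³c⁵).
1 GeV⁴ → 1/(ℏ³c⁵) × (1 GeV in J)⁴ = 2.33 × 10^20 kg/m³.
Result: 8.80 × 2.33 × 10^20 = 2.05 × 10^21 kg/m³.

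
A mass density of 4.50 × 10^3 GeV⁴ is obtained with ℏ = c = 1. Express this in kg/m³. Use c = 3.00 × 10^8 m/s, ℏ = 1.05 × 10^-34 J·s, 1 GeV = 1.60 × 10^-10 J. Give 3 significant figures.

Mass density is [E]/(c²[L]³) = [E]⁴/(ℏ³c⁵).
1 GeV⁴ → 1/(ℏ³c⁵) × (1 GeV in J)⁴ = 2.33 × 10^20 kg/m³.
Result: 4.50 × 10^3 × 2.33 × 10^20 = 1.05 × 10^24 kg/m³.

1.05 × 10^24 kg/m³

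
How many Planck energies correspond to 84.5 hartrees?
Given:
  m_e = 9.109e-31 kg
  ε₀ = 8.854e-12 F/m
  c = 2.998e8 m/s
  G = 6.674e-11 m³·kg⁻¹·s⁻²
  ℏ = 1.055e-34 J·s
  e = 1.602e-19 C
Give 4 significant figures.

hartree: E_h = m_e e⁴/(4πε₀ℏ)² = 4.354e-18 J
Planck energy: E_P = √(ℏc⁵/G) = 1.957e9 J
84.5 × 4.354e-18 / 1.957e9 = 1.880e-25

1.880e-25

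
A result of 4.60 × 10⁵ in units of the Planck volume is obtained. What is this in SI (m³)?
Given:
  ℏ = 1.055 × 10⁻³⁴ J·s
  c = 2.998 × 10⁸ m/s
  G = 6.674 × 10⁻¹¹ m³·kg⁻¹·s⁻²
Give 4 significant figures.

One Planck volume: V_P = (ℏG/c³)^(3/2) = 4.224 × 10⁻¹⁰⁵ m³.
4.60 × 10⁵ × 4.224 × 10⁻¹⁰⁵ m³ = 1.943 × 10⁻⁹⁹ m³

1.943 × 10⁻⁹⁹ m³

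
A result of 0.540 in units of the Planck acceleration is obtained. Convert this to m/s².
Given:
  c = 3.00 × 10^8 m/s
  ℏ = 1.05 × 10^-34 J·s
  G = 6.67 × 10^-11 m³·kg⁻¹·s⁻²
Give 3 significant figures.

One Planck acceleration: a_P = √(c⁷/(ℏG)) = 5.59 × 10^51 m/s².
0.540 × 5.59 × 10^51 m/s² = 3.02 × 10^51 m/s²

3.02 × 10^51 m/s²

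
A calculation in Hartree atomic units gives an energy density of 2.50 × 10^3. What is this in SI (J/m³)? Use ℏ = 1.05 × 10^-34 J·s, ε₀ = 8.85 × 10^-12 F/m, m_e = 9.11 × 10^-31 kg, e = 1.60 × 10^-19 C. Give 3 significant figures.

One atomic unit of energy density: u_au = E_h/a₀³ = m_e⁴e¹⁰/((4πε₀)⁵ℏ⁸) = 3.01 × 10^13 J/m³.
2.50 × 10^3 × 3.01 × 10^13 J/m³ = 7.53 × 10^16 J/m³

7.53 × 10^16 J/m³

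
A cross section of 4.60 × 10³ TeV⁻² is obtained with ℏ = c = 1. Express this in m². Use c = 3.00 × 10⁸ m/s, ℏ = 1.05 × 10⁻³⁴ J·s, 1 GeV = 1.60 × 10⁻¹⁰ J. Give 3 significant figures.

Area is [L]² = [E]⁻²·(ℏc)²; restore (ℏc)².
1 GeV⁻² → (ℏc)² × (1 GeV in J)⁻² = 3.88 × 10⁻³² m².
Convert the energy scale: 4.60 × 10³ TeV⁻² = 4.60 × 10⁻³ GeV⁻².
Result: 4.60 × 10⁻³ × 3.88 × 10⁻³² = 1.78 × 10⁻³⁴ m².

1.78 × 10⁻³⁴ m²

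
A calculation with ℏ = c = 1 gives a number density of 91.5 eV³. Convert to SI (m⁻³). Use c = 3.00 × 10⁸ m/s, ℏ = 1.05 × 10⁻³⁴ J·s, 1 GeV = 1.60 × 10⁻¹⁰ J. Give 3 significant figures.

Number density is [L]⁻³ = [E]³/(ℏc)³.
1 GeV³ → 1/(ℏc)³ × (1 GeV in J)³ = 1.31 × 10⁴⁷ m⁻³.
Convert the energy scale: 91.5 eV³ = 9.15 × 10⁻²⁶ GeV³.
Result: 9.15 × 10⁻²⁶ × 1.31 × 10⁴⁷ = 1.20 × 10²² m⁻³.

1.20 × 10²² m⁻³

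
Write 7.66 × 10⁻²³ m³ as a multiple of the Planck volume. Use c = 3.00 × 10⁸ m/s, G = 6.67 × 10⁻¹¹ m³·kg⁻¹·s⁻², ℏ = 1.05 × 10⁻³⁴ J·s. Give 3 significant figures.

Planck volume: V_P = (ℏG/c³)^(3/2) = 4.18 × 10⁻¹⁰⁵ m³.
7.66 × 10⁻²³ / 4.18 × 10⁻¹⁰⁵ = 1.83 × 10⁸²

1.83 × 10⁸²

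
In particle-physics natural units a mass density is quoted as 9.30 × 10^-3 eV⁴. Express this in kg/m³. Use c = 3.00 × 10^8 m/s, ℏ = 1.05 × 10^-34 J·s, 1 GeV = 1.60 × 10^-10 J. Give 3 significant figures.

Mass density is [E]/(c²[L]³) = [E]⁴/(ℏ³c⁵).
1 GeV⁴ → 1/(ℏ³c⁵) × (1 GeV in J)⁴ = 2.33 × 10^20 kg/m³.
Convert the energy scale: 9.30 × 10^-3 eV⁴ = 9.30 × 10^-39 GeV⁴.
Result: 9.30 × 10^-39 × 2.33 × 10^20 = 2.17 × 10^-18 kg/m³.

2.17 × 10^-18 kg/m³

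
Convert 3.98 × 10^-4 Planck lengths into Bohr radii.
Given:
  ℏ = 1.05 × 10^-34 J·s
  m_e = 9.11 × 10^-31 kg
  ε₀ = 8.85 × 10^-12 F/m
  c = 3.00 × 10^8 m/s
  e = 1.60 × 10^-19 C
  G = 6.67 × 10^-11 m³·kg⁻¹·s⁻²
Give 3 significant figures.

1.22 × 10^-28

Planck length: ℓ_P = √(ℏG/c³) = 1.61 × 10^-35 m
Bohr radius: a₀ = 4πε₀ℏ²/(m_e e²) = 5.26 × 10^-11 m
3.98 × 10^-4 × 1.61 × 10^-35 / 5.26 × 10^-11 = 1.22 × 10^-28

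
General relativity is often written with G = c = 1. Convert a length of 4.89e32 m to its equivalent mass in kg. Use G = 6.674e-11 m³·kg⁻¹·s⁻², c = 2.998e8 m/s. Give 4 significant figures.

6.585e59 kg

Length → mass via c²/G.
4.89e32 m × (c²/G) = 6.585e59 kg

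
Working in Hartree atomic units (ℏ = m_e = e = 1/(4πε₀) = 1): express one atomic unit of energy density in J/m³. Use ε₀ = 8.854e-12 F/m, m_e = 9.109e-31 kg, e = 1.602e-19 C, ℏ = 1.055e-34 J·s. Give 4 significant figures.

From ℏ = m_e = e = 1/(4πε₀) = 1 the energy density scale is u_au = E_h/a₀³ = m_e⁴e¹⁰/((4πε₀)⁵ℏ⁸).
E_h = 4.354e-18 J
a₀ = 5.297e-11 m
E_h/a₀³ = 2.929e13 J/m³

2.929e13 J/m³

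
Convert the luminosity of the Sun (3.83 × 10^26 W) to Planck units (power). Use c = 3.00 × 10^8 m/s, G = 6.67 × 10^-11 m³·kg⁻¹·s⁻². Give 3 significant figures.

1.05 × 10^-26

Planck power: P_P = c⁵/G = 3.64 × 10^52 W.
3.83 × 10^26 / 3.64 × 10^52 = 1.05 × 10^-26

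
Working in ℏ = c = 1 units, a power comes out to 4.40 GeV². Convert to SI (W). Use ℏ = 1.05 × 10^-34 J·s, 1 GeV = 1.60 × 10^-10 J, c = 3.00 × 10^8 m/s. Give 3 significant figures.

Power is [E]/[T] = [E]²/ℏ.
1 GeV² → 1/ℏ × (1 GeV in J)² = 2.44 × 10^14 W.
Result: 4.40 × 2.44 × 10^14 = 1.07 × 10^15 W.

1.07 × 10^15 W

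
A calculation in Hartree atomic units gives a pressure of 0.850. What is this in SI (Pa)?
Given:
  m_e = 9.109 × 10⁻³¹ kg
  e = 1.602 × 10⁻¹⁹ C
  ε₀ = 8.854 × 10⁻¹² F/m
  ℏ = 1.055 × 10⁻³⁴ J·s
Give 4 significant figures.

2.490 × 10¹³ Pa

One atomic unit of pressure: P_au = E_h/a₀³ = m_e⁴e¹⁰/((4πε₀)⁵ℏ⁸) = 2.929 × 10¹³ Pa.
0.850 × 2.929 × 10¹³ Pa = 2.490 × 10¹³ Pa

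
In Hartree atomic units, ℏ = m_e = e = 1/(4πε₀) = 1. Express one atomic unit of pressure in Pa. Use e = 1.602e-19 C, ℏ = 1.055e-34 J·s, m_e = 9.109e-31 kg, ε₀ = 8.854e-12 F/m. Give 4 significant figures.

2.929e13 Pa

From ℏ = m_e = e = 1/(4πε₀) = 1 the pressure scale is P_au = E_h/a₀³ = m_e⁴e¹⁰/((4πε₀)⁵ℏ⁸).
E_h = 4.354e-18 J
a₀ = 5.297e-11 m
E_h/a₀³ = 2.929e13 Pa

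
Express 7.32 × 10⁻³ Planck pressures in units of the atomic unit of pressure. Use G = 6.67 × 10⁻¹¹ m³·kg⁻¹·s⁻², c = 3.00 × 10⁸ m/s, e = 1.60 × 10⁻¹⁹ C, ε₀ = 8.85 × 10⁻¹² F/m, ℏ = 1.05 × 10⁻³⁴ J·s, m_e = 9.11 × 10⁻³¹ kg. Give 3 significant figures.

1.14 × 10⁹⁸

Planck pressure: p_P = c⁷/(ℏG²) = 4.68 × 10¹¹³ Pa
atomic unit of pressure: P_au = E_h/a₀³ = m_e⁴e¹⁰/((4πε₀)⁵ℏ⁸) = 3.01 × 10¹³ Pa
7.32 × 10⁻³ × 4.68 × 10¹¹³ / 3.01 × 10¹³ = 1.14 × 10⁹⁸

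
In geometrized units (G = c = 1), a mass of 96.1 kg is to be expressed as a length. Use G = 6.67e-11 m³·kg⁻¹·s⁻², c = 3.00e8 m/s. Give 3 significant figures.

7.12e-26 m

In G = c = 1 units mass has dimensions of length; the conversion factor is G/c².
96.1 kg × (G/c²) = 7.12e-26 m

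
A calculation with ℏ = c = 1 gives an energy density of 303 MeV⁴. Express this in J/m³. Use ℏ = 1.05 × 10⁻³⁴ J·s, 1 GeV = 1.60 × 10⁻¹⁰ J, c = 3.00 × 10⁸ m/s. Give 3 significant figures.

[E]/[L]³ = [E]⁴/(ℏc)³; restore (ℏc)⁻³.
1 GeV⁴ → 1/(ℏc)³ × (1 GeV in J)⁴ = 2.10 × 10³⁷ J/m³.
Convert the energy scale: 303 MeV⁴ = 3.03 × 10⁻¹⁰ GeV⁴.
Result: 3.03 × 10⁻¹⁰ × 2.10 × 10³⁷ = 6.35 × 10²⁷ J/m³.

6.35 × 10²⁷ J/m³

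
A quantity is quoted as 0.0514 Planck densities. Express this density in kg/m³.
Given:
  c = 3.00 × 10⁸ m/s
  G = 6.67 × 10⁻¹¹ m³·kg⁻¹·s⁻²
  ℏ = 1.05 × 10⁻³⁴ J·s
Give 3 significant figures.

One Planck density: ρ_P = c⁵/(ℏG²) = 5.20 × 10⁹⁶ kg/m³.
0.0514 × 5.20 × 10⁹⁶ kg/m³ = 2.67 × 10⁹⁵ kg/m³

2.67 × 10⁹⁵ kg/m³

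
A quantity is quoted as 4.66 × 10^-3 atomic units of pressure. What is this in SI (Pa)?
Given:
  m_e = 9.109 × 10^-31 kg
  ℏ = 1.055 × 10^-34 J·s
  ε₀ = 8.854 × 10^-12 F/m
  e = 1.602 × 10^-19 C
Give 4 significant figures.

1.365 × 10^11 Pa

One atomic unit of pressure: P_au = E_h/a₀³ = m_e⁴e¹⁰/((4πε₀)⁵ℏ⁸) = 2.929 × 10^13 Pa.
4.66 × 10^-3 × 2.929 × 10^13 Pa = 1.365 × 10^11 Pa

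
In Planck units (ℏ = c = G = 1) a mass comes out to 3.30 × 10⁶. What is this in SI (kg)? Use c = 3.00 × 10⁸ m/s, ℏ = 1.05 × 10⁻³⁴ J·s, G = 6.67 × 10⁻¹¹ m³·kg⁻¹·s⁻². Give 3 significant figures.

One Planck mass: m_P = √(ℏc/G) = 2.17 × 10⁻⁸ kg.
3.30 × 10⁶ × 2.17 × 10⁻⁸ kg = 0.0717 kg

0.0717 kg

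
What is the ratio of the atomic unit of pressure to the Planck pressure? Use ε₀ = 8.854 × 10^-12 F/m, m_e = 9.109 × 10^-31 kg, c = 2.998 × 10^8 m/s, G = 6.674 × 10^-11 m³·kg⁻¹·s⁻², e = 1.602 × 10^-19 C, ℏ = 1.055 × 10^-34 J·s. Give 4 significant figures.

6.323 × 10^-101

atomic unit of pressure: P_au = E_h/a₀³ = m_e⁴e¹⁰/((4πε₀)⁵ℏ⁸) = 2.929 × 10^13 Pa
Planck pressure: p_P = c⁷/(ℏG²) = 4.632 × 10^113 Pa
ratio = 2.929 × 10^13 / 4.632 × 10^113 = 6.323 × 10^-101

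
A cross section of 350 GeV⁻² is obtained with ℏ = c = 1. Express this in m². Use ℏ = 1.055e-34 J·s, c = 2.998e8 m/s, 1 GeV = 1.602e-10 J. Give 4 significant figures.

1.364e-29 m²

Area is [L]² = [E]⁻²·(ℏc)²; restore (ℏc)².
1 GeV⁻² → (ℏc)² × (1 GeV in J)⁻² = 3.898e-32 m².
Result: 350 × 3.898e-32 = 1.364e-29 m².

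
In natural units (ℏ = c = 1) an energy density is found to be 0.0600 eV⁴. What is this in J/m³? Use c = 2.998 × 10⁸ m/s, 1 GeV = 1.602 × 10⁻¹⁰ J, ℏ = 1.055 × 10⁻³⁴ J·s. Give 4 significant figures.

[E]/[L]³ = [E]⁴/(ℏc)³; restore (ℏc)⁻³.
1 GeV⁴ → 1/(ℏc)³ × (1 GeV in J)⁴ = 2.082 × 10³⁷ J/m³.
Convert the energy scale: 0.0600 eV⁴ = 6.00 × 10⁻³⁸ GeV⁴.
Result: 6.00 × 10⁻³⁸ × 2.082 × 10³⁷ = 1.249 J/m³.

1.249 J/m³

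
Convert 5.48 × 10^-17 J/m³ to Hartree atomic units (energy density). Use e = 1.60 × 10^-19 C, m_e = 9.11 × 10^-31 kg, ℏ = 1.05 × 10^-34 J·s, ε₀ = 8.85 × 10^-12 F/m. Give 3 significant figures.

1.82 × 10^-30

atomic unit of energy density: u_au = E_h/a₀³ = m_e⁴e¹⁰/((4πε₀)⁵ℏ⁸) = 3.01 × 10^13 J/m³.
5.48 × 10^-17 / 3.01 × 10^13 = 1.82 × 10^-30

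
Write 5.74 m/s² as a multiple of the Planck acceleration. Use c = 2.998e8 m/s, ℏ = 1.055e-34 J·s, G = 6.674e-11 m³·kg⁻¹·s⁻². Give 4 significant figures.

Planck acceleration: a_P = √(c⁷/(ℏG)) = 5.560e51 m/s².
5.74 / 5.560e51 = 1.032e-51

1.032e-51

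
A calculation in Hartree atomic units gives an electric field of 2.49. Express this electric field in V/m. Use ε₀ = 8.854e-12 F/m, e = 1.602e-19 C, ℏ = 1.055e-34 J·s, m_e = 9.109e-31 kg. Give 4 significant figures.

1.278e12 V/m

One atomic unit of electric field: E_au = E_h/(e a₀) = m_e²e⁵/((4πε₀)³ℏ⁴) = 5.131e11 V/m.
2.49 × 5.131e11 V/m = 1.278e12 V/m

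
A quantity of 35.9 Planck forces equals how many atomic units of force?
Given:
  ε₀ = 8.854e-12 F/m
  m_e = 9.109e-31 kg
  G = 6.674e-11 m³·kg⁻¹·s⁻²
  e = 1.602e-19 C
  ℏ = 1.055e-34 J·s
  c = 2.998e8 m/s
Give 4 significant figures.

5.287e52

Planck force: F_P = c⁴/G = 1.210e44 N
atomic unit of force: F_au = E_h/a₀ = m_e²e⁶/((4πε₀)³ℏ⁴) = 8.220e-8 N
35.9 × 1.210e44 / 8.220e-8 = 5.287e52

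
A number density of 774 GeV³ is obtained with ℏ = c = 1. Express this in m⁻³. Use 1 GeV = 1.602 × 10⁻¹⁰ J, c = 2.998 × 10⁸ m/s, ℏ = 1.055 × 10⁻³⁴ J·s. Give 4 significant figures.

1.006 × 10⁵⁰ m⁻³

Number density is [L]⁻³ = [E]³/(ℏc)³.
1 GeV³ → 1/(ℏc)³ × (1 GeV in J)³ = 1.299 × 10⁴⁷ m⁻³.
Result: 774 × 1.299 × 10⁴⁷ = 1.006 × 10⁵⁰ m⁻³.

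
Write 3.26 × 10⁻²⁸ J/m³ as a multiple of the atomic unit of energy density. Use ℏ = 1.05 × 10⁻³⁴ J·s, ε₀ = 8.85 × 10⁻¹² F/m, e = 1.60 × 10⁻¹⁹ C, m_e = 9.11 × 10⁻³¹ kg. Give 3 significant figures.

atomic unit of energy density: u_au = E_h/a₀³ = m_e⁴e¹⁰/((4πε₀)⁵ℏ⁸) = 3.01 × 10¹³ J/m³.
3.26 × 10⁻²⁸ / 3.01 × 10¹³ = 1.08 × 10⁻⁴¹

1.08 × 10⁻⁴¹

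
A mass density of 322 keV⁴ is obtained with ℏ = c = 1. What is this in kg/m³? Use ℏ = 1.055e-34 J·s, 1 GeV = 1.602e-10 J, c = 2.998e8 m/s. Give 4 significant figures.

Mass density is [E]/(c²[L]³) = [E]⁴/(ℏ³c⁵).
1 GeV⁴ → 1/(ℏ³c⁵) × (1 GeV in J)⁴ = 2.316e20 kg/m³.
Convert the energy scale: 322 keV⁴ = 3.22e-22 GeV⁴.
Result: 3.22e-22 × 2.316e20 = 0.07457 kg/m³.

0.07457 kg/m³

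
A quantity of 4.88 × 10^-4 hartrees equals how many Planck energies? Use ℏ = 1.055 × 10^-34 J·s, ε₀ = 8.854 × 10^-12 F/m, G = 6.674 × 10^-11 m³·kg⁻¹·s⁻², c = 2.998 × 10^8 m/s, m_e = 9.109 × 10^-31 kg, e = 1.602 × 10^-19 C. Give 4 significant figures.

1.086 × 10^-30

hartree: E_h = m_e e⁴/(4πε₀ℏ)² = 4.354 × 10^-18 J
Planck energy: E_P = √(ℏc⁵/G) = 1.957 × 10^9 J
4.88 × 10^-4 × 4.354 × 10^-18 / 1.957 × 10^9 = 1.086 × 10^-30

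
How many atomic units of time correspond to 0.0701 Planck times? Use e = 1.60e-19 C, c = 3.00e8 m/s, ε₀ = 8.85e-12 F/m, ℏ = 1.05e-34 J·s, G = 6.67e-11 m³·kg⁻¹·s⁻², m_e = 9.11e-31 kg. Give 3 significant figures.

Planck time: t_P = √(ℏG/c⁵) = 5.37e-44 s
atomic unit of time: τ_au = (4πε₀)²ℏ³/(m_e e⁴) = 2.40e-17 s
0.0701 × 5.37e-44 / 2.40e-17 = 1.57e-28

1.57e-28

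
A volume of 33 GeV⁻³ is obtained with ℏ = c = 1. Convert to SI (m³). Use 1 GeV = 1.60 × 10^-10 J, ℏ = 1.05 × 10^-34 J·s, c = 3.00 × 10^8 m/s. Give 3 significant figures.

Volume is [L]³ = [E]⁻³·(ℏc)³.
1 GeV⁻³ → (ℏc)³ × (1 GeV in J)⁻³ = 7.63 × 10^-48 m³.
Result: 33 × 7.63 × 10^-48 = 2.52 × 10^-46 m³.

2.52 × 10^-46 m³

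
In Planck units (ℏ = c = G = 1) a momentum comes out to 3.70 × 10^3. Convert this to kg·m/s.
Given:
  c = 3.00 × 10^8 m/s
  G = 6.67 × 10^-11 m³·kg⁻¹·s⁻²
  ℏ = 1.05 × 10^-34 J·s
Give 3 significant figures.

2.41 × 10^4 kg·m/s

One Planck momentum: p_P = √(ℏc³/G) = 6.52 kg·m/s.
3.70 × 10^3 × 6.52 kg·m/s = 2.41 × 10^4 kg·m/s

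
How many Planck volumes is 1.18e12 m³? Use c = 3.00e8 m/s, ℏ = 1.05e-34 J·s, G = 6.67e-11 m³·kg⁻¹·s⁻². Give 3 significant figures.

2.82e116

Planck volume: V_P = (ℏG/c³)^(3/2) = 4.18e-105 m³.
1.18e12 / 4.18e-105 = 2.82e116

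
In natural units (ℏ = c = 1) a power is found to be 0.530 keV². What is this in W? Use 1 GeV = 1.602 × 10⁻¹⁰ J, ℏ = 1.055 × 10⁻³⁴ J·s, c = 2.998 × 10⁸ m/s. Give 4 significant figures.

Power is [E]/[T] = [E]²/ℏ.
1 GeV² → 1/ℏ × (1 GeV in J)² = 2.433 × 10¹⁴ W.
Convert the energy scale: 0.530 keV² = 5.30 × 10⁻¹³ GeV².
Result: 5.30 × 10⁻¹³ × 2.433 × 10¹⁴ = 128.9 W.

128.9 W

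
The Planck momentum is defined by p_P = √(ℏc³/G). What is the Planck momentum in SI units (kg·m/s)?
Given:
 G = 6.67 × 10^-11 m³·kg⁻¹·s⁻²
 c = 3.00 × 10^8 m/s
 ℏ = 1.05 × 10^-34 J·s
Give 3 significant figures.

p_P = √(ℏc³/G)
  = √(42.5)
  = 6.52 kg·m/s

6.52 kg·m/s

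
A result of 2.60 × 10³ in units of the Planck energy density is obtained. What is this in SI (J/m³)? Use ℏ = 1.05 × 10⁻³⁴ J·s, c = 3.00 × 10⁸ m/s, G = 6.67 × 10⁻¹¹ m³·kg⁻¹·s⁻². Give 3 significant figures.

1.22 × 10¹¹⁷ J/m³

One Planck energy density: u_P = c⁷/(ℏG²) = 4.68 × 10¹¹³ J/m³.
2.60 × 10³ × 4.68 × 10¹¹³ J/m³ = 1.22 × 10¹¹⁷ J/m³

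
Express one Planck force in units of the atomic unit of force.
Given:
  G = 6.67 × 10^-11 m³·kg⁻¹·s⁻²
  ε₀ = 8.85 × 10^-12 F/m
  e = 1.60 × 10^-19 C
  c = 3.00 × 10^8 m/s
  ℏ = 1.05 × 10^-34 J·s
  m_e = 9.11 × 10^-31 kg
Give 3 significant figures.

1.46 × 10^51

Planck force: F_P = c⁴/G = 1.21 × 10^44 N
atomic unit of force: F_au = E_h/a₀ = m_e²e⁶/((4πε₀)³ℏ⁴) = 8.33 × 10^-8 N
ratio = 1.21 × 10^44 / 8.33 × 10^-8 = 1.46 × 10^51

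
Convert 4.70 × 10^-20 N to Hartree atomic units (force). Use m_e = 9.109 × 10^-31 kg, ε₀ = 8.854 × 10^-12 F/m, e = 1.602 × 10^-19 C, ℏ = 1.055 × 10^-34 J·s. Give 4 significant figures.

atomic unit of force: F_au = E_h/a₀ = m_e²e⁶/((4πε₀)³ℏ⁴) = 8.220 × 10^-8 N.
4.70 × 10^-20 / 8.220 × 10^-8 = 5.718 × 10^-13

5.718 × 10^-13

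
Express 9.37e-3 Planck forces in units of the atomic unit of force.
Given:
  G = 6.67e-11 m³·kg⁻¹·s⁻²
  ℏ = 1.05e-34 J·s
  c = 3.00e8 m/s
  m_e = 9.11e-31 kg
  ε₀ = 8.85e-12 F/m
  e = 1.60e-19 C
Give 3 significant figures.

1.37e49

Planck force: F_P = c⁴/G = 1.21e44 N
atomic unit of force: F_au = E_h/a₀ = m_e²e⁶/((4πε₀)³ℏ⁴) = 8.33e-8 N
9.37e-3 × 1.21e44 / 8.33e-8 = 1.37e49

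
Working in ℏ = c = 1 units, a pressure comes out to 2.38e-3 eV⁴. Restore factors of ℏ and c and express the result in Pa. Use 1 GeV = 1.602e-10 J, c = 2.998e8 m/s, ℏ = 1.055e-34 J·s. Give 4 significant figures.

0.04954 Pa

Pressure is [E]/[L]³ = [E]⁴/(ℏc)³.
1 GeV⁴ → 1/(ℏc)³ × (1 GeV in J)⁴ = 2.082e37 Pa.
Convert the energy scale: 2.38e-3 eV⁴ = 2.38e-39 GeV⁴.
Result: 2.38e-39 × 2.082e37 = 0.04954 Pa.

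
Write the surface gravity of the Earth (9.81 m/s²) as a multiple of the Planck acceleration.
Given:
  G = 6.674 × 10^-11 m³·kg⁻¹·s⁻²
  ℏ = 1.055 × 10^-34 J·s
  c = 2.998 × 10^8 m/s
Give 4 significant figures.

Planck acceleration: a_P = √(c⁷/(ℏG)) = 5.560 × 10^51 m/s².
9.81 / 5.560 × 10^51 = 1.764 × 10^-51

1.764 × 10^-51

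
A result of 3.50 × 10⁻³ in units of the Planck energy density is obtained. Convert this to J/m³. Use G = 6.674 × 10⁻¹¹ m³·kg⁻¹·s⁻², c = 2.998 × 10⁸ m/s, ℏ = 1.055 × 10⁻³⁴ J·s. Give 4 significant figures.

1.621 × 10¹¹¹ J/m³

One Planck energy density: u_P = c⁷/(ℏG²) = 4.632 × 10¹¹³ J/m³.
3.50 × 10⁻³ × 4.632 × 10¹¹³ J/m³ = 1.621 × 10¹¹¹ J/m³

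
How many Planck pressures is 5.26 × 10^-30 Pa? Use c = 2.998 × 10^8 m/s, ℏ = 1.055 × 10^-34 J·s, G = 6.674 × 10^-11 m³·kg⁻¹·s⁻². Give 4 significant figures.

1.136 × 10^-143

Planck pressure: p_P = c⁷/(ℏG²) = 4.632 × 10^113 Pa.
5.26 × 10^-30 / 4.632 × 10^113 = 1.136 × 10^-143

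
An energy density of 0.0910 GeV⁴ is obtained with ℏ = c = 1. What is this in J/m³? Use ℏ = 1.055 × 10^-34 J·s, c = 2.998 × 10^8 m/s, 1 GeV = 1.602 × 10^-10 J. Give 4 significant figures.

[E]/[L]³ = [E]⁴/(ℏc)³; restore (ℏc)⁻³.
1 GeV⁴ → 1/(ℏc)³ × (1 GeV in J)⁴ = 2.082 × 10^37 J/m³.
Result: 0.0910 × 2.082 × 10^37 = 1.894 × 10^36 J/m³.

1.894 × 10^36 J/m³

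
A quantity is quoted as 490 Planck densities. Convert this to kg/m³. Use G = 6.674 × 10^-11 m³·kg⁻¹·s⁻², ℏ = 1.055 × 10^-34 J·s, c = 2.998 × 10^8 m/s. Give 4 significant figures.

2.525 × 10^99 kg/m³

One Planck density: ρ_P = c⁵/(ℏG²) = 5.154 × 10^96 kg/m³.
490 × 5.154 × 10^96 kg/m³ = 2.525 × 10^99 kg/m³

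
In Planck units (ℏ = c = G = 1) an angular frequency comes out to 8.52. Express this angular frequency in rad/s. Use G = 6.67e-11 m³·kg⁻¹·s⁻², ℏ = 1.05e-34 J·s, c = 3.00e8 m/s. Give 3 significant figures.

One Planck angular frequency: ω_P = √(c⁵/(ℏG)) = 1.86e43 rad/s.
8.52 × 1.86e43 rad/s = 1.59e44 rad/s

1.59e44 rad/s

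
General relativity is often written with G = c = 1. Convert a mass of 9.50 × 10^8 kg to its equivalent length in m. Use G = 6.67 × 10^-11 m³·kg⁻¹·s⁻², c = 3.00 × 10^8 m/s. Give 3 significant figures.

7.04 × 10^-19 m

In G = c = 1 units mass has dimensions of length; the conversion factor is G/c².
9.50 × 10^8 kg × (G/c²) = 7.04 × 10^-19 m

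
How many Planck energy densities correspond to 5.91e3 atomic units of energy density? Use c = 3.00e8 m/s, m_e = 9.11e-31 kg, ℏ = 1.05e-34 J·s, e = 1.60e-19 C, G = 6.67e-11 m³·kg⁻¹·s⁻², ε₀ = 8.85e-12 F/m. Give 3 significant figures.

3.80e-97

atomic unit of energy density: u_au = E_h/a₀³ = m_e⁴e¹⁰/((4πε₀)⁵ℏ⁸) = 3.01e13 J/m³
Planck energy density: u_P = c⁷/(ℏG²) = 4.68e113 J/m³
5.91e3 × 3.01e13 / 4.68e113 = 3.80e-97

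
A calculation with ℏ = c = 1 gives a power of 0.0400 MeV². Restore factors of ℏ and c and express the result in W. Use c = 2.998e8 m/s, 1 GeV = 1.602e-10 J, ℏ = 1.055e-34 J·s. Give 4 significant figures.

Power is [E]/[T] = [E]²/ℏ.
1 GeV² → 1/ℏ × (1 GeV in J)² = 2.433e14 W.
Convert the energy scale: 0.0400 MeV² = 4.00e-8 GeV².
Result: 4.00e-8 × 2.433e14 = 9.730e6 W.

9.730e6 W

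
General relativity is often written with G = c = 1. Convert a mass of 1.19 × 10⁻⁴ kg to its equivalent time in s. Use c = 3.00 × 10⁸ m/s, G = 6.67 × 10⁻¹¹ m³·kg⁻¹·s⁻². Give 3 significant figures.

2.94 × 10⁻⁴⁰ s

Mass → time via G/c³.
1.19 × 10⁻⁴ kg × (G/c³) = 2.94 × 10⁻⁴⁰ s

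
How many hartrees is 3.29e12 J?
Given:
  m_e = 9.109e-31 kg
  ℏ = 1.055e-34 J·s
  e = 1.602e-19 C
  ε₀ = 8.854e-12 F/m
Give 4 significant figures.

7.556e29

hartree: E_h = m_e e⁴/(4πε₀ℏ)² = 4.354e-18 J.
3.29e12 / 4.354e-18 = 7.556e29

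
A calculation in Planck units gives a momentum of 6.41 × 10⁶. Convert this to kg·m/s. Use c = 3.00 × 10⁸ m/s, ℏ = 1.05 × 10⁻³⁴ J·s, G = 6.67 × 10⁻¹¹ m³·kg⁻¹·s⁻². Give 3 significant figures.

One Planck momentum: p_P = √(ℏc³/G) = 6.52 kg·m/s.
6.41 × 10⁶ × 6.52 kg·m/s = 4.18 × 10⁷ kg·m/s

4.18 × 10⁷ kg·m/s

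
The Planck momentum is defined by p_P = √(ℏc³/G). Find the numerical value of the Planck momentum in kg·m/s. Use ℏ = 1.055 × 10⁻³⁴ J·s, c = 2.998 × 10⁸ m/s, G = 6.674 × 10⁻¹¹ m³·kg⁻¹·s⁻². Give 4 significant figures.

6.527 kg·m/s

p_P = √(ℏc³/G)
  = √(42.60)
  = 6.527 kg·m/s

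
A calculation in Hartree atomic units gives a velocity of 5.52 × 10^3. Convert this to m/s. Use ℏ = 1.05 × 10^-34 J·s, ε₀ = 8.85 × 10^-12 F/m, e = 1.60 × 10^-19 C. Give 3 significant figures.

One atomic unit of velocity: v_au = e²/(4πε₀ℏ) = 2.19 × 10^6 m/s.
5.52 × 10^3 × 2.19 × 10^6 m/s = 1.21 × 10^10 m/s

1.21 × 10^10 m/s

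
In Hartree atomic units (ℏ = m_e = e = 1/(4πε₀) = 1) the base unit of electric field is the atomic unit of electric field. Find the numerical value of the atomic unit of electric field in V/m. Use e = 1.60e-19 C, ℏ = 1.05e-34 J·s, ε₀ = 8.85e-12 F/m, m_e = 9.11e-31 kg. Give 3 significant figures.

5.20e11 V/m

E_au = E_h/(e a₀) = m_e²e⁵/((4πε₀)³ℏ⁴)
E_h = 4.38e-18 J
a₀ = 5.26e-11 m
E_h/(e·a₀) = 5.20e11 V/m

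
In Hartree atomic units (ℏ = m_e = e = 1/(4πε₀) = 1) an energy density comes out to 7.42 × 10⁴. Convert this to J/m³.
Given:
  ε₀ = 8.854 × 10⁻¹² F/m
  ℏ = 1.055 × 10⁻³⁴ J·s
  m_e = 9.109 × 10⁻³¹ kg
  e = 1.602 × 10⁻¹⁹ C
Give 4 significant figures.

One atomic unit of energy density: u_au = E_h/a₀³ = m_e⁴e¹⁰/((4πε₀)⁵ℏ⁸) = 2.929 × 10¹³ J/m³.
7.42 × 10⁴ × 2.929 × 10¹³ J/m³ = 2.173 × 10¹⁸ J/m³

2.173 × 10¹⁸ J/m³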